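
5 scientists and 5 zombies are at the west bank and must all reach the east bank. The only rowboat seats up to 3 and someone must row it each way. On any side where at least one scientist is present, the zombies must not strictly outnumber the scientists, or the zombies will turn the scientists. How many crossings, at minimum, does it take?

Counting alone: each trip to the east bank takes at most 3 across and each return brings at least 1 back, so after t trips out (and t−1 returns) at most 3t − (t−1) of the 10 are across; that first reaches 10 at t = 5, so at least 9 crossings are needed.
The safety rule pushes this higher. Following every safe sequence of crossings, the most of the 10 that can be at the east bank as the rowboat arrives there on crossing 9 is 9 — never all 10.
So no plan with fewer than 11 crossings exists, and this one achieves 11:
1. 2 zombies → the east bank.  (the west bank: 5S 3Z; the east bank: 0S 2Z)
2. 1 zombie ← the west bank.  (the west bank: 5S 4Z; the east bank: 0S 1Z)
3. 3 zombies → the east bank.  (the west bank: 5S 1Z; the east bank: 0S 4Z)
4. 1 zombie ← the west bank.  (the west bank: 5S 2Z; the east bank: 0S 3Z)
5. 3 scientists → the east bank.  (the west bank: 2S 2Z; the east bank: 3S 3Z)
6. 1 scientist and 1 zombie ← the west bank.  (the west bank: 3S 3Z; the east bank: 2S 2Z)
7. 3 scientists → the east bank.  (the west bank: 0S 3Z; the east bank: 5S 2Z)
8. 1 zombie ← the west bank.  (the west bank: 0S 4Z; the east bank: 5S 1Z)
9. 2 zombies → the east bank.  (the west bank: 0S 2Z; the east bank: 5S 3Z)
10. 1 zombie ← the west bank.  (the west bank: 0S 3Z; the east bank: 5S 2Z)
11. 3 zombies → the east bank.  (the west bank: 0S 0Z; the east bank: 5S 5Z)

11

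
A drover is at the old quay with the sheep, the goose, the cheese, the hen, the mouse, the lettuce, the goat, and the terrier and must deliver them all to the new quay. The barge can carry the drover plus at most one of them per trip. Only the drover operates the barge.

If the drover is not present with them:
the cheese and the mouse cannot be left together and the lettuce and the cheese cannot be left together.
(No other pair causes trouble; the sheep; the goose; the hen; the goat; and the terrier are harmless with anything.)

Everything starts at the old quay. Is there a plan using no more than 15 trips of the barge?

No

Counting alone: the drover can take at most 1 across per trip to the new quay, so moving all 8 needs at least 8 loaded trips out, with a return between consecutive ones — at least 15 crossings.
The safety rule pushes this higher. Following every safe sequence of crossings, the most of the 8 that can be at the new quay as the barge arrives there on crossing 15 is 7 — never all 8.
So the move cannot be finished within 15 crossings. (The shortest complete plan takes 17:)
1. Drover goes to the new quay with the cheese.
2. Drover goes back to the old quay alone.
3. Drover goes to the new quay with the sheep.
4. Drover goes back to the old quay alone.
5. Drover goes to the new quay with the goose.
6. Drover goes back to the old quay alone.
7. Drover goes to the new quay with the hen.
8. Drover goes back to the old quay alone.
9. Drover goes to the new quay with the mouse.
10. Drover goes back to the old quay with the cheese.
11. Drover goes to the new quay with the lettuce.
12. Drover goes back to the old quay alone.
13. Drover goes to the new quay with the goat.
14. Drover goes back to the old quay alone.
15. Drover goes to the new quay with the terrier.
16. Drover goes back to the old quay alone.
17. Drover goes to the new quay with the cheese.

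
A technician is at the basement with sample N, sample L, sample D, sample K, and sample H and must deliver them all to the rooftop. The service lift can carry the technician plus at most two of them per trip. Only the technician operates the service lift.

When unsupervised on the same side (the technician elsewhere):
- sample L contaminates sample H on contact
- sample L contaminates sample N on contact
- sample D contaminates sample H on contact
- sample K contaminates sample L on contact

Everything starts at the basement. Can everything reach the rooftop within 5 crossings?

Yes — this plan uses 5 crossings (≤ 5):
1. Technician goes to the rooftop with sample D and sample L.  [the basement: sample H, sample K, sample N | the rooftop: sample D, sample L]
2. Technician goes back to the basement alone.  [the basement: sample H, sample K, sample N | the rooftop: sample D, sample L]
3. Technician goes to the rooftop with sample K and sample N.  [the basement: sample H | the rooftop: sample D, sample K, sample L, sample N]
4. Technician goes back to the basement with sample L.  [the basement: sample H, sample L | the rooftop: sample D, sample K, sample N]
5. Technician goes to the rooftop with sample H and sample L.  [the basement: — | the rooftop: sample D, sample H, sample K, sample L, sample N]

Yes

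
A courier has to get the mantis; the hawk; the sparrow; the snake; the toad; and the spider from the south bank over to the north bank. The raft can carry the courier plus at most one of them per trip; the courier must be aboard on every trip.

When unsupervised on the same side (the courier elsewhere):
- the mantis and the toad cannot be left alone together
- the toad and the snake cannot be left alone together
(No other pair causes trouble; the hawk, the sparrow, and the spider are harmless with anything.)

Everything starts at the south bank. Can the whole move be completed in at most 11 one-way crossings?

No

Counting alone: the courier can take at most 1 across per trip to the north bank, so moving all 6 needs at least 6 loaded trips out, with a return between consecutive ones — at least 11 crossings.
The safety rule pushes this higher. Following every safe sequence of crossings, the most of the 6 that can be at the north bank as the raft arrives there on crossing 11 is 5 — never all 6.
So the move cannot be finished within 11 crossings. (The shortest complete plan takes 13:)
1. Courier goes to the north bank with the toad.  [the south bank: the hawk, the mantis, the snake, the sparrow, the spider | the north bank: the toad]
2. Courier goes back to the south bank alone.  [the south bank: the hawk, the mantis, the snake, the sparrow, the spider | the north bank: the toad]
3. Courier goes to the north bank with the mantis.  [the south bank: the hawk, the snake, the sparrow, the spider | the north bank: the mantis, the toad]
4. Courier goes back to the south bank with the toad.  [the south bank: the hawk, the snake, the sparrow, the spider, the toad | the north bank: the mantis]
5. Courier goes to the north bank with the snake.  [the south bank: the hawk, the sparrow, the spider, the toad | the north bank: the mantis, the snake]
6. Courier goes back to the south bank alone.  [the south bank: the hawk, the sparrow, the spider, the toad | the north bank: the mantis, the snake]
7. Courier goes to the north bank with the hawk.  [the south bank: the sparrow, the spider, the toad | the north bank: the hawk, the mantis, the snake]
8. Courier goes back to the south bank alone.  [the south bank: the sparrow, the spider, the toad | the north bank: the hawk, the mantis, the snake]
9. Courier goes to the north bank with the sparrow.  [the south bank: the spider, the toad | the north bank: the hawk, the mantis, the snake, the sparrow]
10. Courier goes back to the south bank alone.  [the south bank: the spider, the toad | the north bank: the hawk, the mantis, the snake, the sparrow]
11. Courier goes to the north bank with the spider.  [the south bank: the toad | the north bank: the hawk, the mantis, the snake, the sparrow, the spider]
12. Courier goes back to the south bank alone.  [the south bank: the toad | the north bank: the hawk, the mantis, the snake, the sparrow, the spider]
13. Courier goes to the north bank with the toad.  [the south bank: — | the north bank: the hawk, the mantis, the snake, the sparrow, the spider, the toad]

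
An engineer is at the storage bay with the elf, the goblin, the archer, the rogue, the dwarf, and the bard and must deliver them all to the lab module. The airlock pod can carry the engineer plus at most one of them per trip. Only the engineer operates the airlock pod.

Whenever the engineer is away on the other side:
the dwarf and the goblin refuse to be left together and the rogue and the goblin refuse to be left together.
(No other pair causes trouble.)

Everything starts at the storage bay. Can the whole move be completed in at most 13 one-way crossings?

Yes — this plan uses 13 crossings (≤ 13):
1. Engineer goes to the lab module with the goblin.  [the storage bay: the archer, the bard, the dwarf, the elf, the rogue | the lab module: the goblin]
2. Engineer goes back to the storage bay alone.  [the storage bay: the archer, the bard, the dwarf, the elf, the rogue | the lab module: the goblin]
3. Engineer goes to the lab module with the elf.  [the storage bay: the archer, the bard, the dwarf, the rogue | the lab module: the elf, the goblin]
4. Engineer goes back to the storage bay alone.  [the storage bay: the archer, the bard, the dwarf, the rogue | the lab module: the elf, the goblin]
5. Engineer goes to the lab module with the archer.  [the storage bay: the bard, the dwarf, the rogue | the lab module: the archer, the elf, the goblin]
6. Engineer goes back to the storage bay alone.  [the storage bay: the bard, the dwarf, the rogue | the lab module: the archer, the elf, the goblin]
7. Engineer goes to the lab module with the rogue.  [the storage bay: the bard, the dwarf | the lab module: the archer, the elf, the goblin, the rogue]
8. Engineer goes back to the storage bay with the goblin.  [the storage bay: the bard, the dwarf, the goblin | the lab module: the archer, the elf, the rogue]
9. Engineer goes to the lab module with the dwarf.  [the storage bay: the bard, the goblin | the lab module: the archer, the dwarf, the elf, the rogue]
10. Engineer goes back to the storage bay alone.  [the storage bay: the bard, the goblin | the lab module: the archer, the dwarf, the elf, the rogue]
11. Engineer goes to the lab module with the bard.  [the storage bay: the goblin | the lab module: the archer, the bard, the dwarf, the elf, the rogue]
12. Engineer goes back to the storage bay alone.  [the storage bay: the goblin | the lab module: the archer, the bard, the dwarf, the elf, the rogue]
13. Engineer goes to the lab module with the goblin.  [the storage bay: — | the lab module: the archer, the bard, the dwarf, the elf, the goblin, the rogue]

Yes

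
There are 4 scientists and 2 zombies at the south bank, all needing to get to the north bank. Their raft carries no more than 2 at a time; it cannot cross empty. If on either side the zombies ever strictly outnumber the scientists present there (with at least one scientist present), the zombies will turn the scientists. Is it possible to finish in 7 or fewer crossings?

Counting alone: each trip to the north bank takes at most 2 across and each return brings at least 1 back, so after t trips out (and t−1 returns) at most 2t − (t−1) of the 6 are across; that first reaches 6 at t = 5, so at least 9 crossings are needed.
Since 7 < 9, 7 crossings cannot be enough. (The shortest complete plan in fact takes 9:)
1. 2 zombies → the north bank.  (the south bank: 4S 0Z; the north bank: 0S 2Z)
2. 1 zombie ← the south bank.  (the south bank: 4S 1Z; the north bank: 0S 1Z)
3. 2 scientists → the north bank.  (the south bank: 2S 1Z; the north bank: 2S 1Z)
4. 1 zombie ← the south bank.  (the south bank: 2S 2Z; the north bank: 2S 0Z)
5. 2 zombies → the north bank.  (the south bank: 2S 0Z; the north bank: 2S 2Z)
6. 1 zombie ← the south bank.  (the south bank: 2S 1Z; the north bank: 2S 1Z)
7. 1 scientist and 1 zombie → the north bank.  (the south bank: 1S 0Z; the north bank: 3S 2Z)
8. 1 zombie ← the south bank.  (the south bank: 1S 1Z; the north bank: 3S 1Z)
9. 1 scientist and 1 zombie → the north bank.  (the south bank: 0S 0Z; the north bank: 4S 2Z)

No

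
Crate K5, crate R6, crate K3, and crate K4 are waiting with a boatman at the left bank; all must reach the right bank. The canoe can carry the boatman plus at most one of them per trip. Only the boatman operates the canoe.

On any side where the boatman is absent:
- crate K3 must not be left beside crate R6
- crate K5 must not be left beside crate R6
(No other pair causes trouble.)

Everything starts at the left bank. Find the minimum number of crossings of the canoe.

Counting alone: the boatman can take at most 1 across per trip to the right bank, so moving all 4 needs at least 4 loaded trips out, with a return between consecutive ones — at least 7 crossings.
The safety rule pushes this higher. Following every safe sequence of crossings, the most of the 4 that can be at the right bank as the canoe arrives there on crossing 7 is 3 — never all 4.
So no plan with fewer than 9 crossings exists, and this one achieves 9:
1. Boatman goes to the right bank with crate R6.
2. Boatman goes back to the left bank alone.
3. Boatman goes to the right bank with crate K5.
4. Boatman goes back to the left bank with crate R6.
5. Boatman goes to the right bank with crate K3.
6. Boatman goes back to the left bank alone.
7. Boatman goes to the right bank with crate K4.
8. Boatman goes back to the left bank alone.
9. Boatman goes to the right bank with crate R6.

9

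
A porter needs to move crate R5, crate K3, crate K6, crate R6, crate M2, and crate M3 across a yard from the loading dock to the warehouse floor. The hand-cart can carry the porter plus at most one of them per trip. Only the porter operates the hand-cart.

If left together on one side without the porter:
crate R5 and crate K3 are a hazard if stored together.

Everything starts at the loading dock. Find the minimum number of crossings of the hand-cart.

Counting alone: the porter can take at most 1 across per trip to the warehouse floor, so moving all 6 needs at least 6 loaded trips out, with a return between consecutive ones — at least 11 crossings.
The plan below uses exactly 11 crossings, so it is optimal:
1. Porter goes to the warehouse floor with crate R5.  [the loading dock: crate K3, crate K6, crate M2, crate M3, crate R6 | the warehouse floor: crate R5]
2. Porter goes back to the loading dock alone.  [the loading dock: crate K3, crate K6, crate M2, crate M3, crate R6 | the warehouse floor: crate R5]
3. Porter goes to the warehouse floor with crate K6.  [the loading dock: crate K3, crate M2, crate M3, crate R6 | the warehouse floor: crate K6, crate R5]
4. Porter goes back to the loading dock alone.  [the loading dock: crate K3, crate M2, crate M3, crate R6 | the warehouse floor: crate K6, crate R5]
5. Porter goes to the warehouse floor with crate R6.  [the loading dock: crate K3, crate M2, crate M3 | the warehouse floor: crate K6, crate R5, crate R6]
6. Porter goes back to the loading dock alone.  [the loading dock: crate K3, crate M2, crate M3 | the warehouse floor: crate K6, crate R5, crate R6]
7. Porter goes to the warehouse floor with crate M2.  [the loading dock: crate K3, crate M3 | the warehouse floor: crate K6, crate M2, crate R5, crate R6]
8. Porter goes back to the loading dock alone.  [the loading dock: crate K3, crate M3 | the warehouse floor: crate K6, crate M2, crate R5, crate R6]
9. Porter goes to the warehouse floor with crate M3.  [the loading dock: crate K3 | the warehouse floor: crate K6, crate M2, crate M3, crate R5, crate R6]
10. Porter goes back to the loading dock alone.  [the loading dock: crate K3 | the warehouse floor: crate K6, crate M2, crate M3, crate R5, crate R6]
11. Porter goes to the warehouse floor with crate K3.  [the loading dock: — | the warehouse floor: crate K3, crate K6, crate M2, crate M3, crate R5, crate R6]

11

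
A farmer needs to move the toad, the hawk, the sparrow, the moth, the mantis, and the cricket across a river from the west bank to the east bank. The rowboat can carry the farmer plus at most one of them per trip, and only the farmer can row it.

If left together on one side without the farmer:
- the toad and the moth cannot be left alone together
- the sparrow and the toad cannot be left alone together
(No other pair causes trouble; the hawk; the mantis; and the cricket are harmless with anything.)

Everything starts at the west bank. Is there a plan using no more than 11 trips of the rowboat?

No

Counting alone: the farmer can take at most 1 across per trip to the east bank, so moving all 6 needs at least 6 loaded trips out, with a return between consecutive ones — at least 11 crossings.
The safety rule pushes this higher. Following every safe sequence of crossings, the most of the 6 that can be at the east bank as the rowboat arrives there on crossing 11 is 5 — never all 6.
So the move cannot be finished within 11 crossings. (The shortest complete plan takes 13:)
1. Farmer goes to the east bank with the toad.  [the west bank: the cricket, the hawk, the mantis, the moth, the sparrow | the east bank: the toad]
2. Farmer goes back to the west bank alone.  [the west bank: the cricket, the hawk, the mantis, the moth, the sparrow | the east bank: the toad]
3. Farmer goes to the east bank with the hawk.  [the west bank: the cricket, the mantis, the moth, the sparrow | the east bank: the hawk, the toad]
4. Farmer goes back to the west bank alone.  [the west bank: the cricket, the mantis, the moth, the sparrow | the east bank: the hawk, the toad]
5. Farmer goes to the east bank with the sparrow.  [the west bank: the cricket, the mantis, the moth | the east bank: the hawk, the sparrow, the toad]
6. Farmer goes back to the west bank with the toad.  [the west bank: the cricket, the mantis, the moth, the toad | the east bank: the hawk, the sparrow]
7. Farmer goes to the east bank with the moth.  [the west bank: the cricket, the mantis, the toad | the east bank: the hawk, the moth, the sparrow]
8. Farmer goes back to the west bank alone.  [the west bank: the cricket, the mantis, the toad | the east bank: the hawk, the moth, the sparrow]
9. Farmer goes to the east bank with the mantis.  [the west bank: the cricket, the toad | the east bank: the hawk, the mantis, the moth, the sparrow]
10. Farmer goes back to the west bank alone.  [the west bank: the cricket, the toad | the east bank: the hawk, the mantis, the moth, the sparrow]
11. Farmer goes to the east bank with the cricket.  [the west bank: the toad | the east bank: the cricket, the hawk, the mantis, the moth, the sparrow]
12. Farmer goes back to the west bank alone.  [the west bank: the toad | the east bank: the cricket, the hawk, the mantis, the moth, the sparrow]
13. Farmer goes to the east bank with the toad.  [the west bank: — | the east bank: the cricket, the hawk, the mantis, the moth, the sparrow, the toad]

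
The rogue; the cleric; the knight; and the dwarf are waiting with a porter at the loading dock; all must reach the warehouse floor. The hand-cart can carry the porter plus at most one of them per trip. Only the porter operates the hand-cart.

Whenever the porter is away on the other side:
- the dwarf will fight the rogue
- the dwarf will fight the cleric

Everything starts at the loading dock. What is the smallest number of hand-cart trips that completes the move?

Counting alone: the porter can take at most 1 across per trip to the warehouse floor, so moving all 4 needs at least 4 loaded trips out, with a return between consecutive ones — at least 7 crossings.
The safety rule pushes this higher. Following every safe sequence of crossings, the most of the 4 that can be at the warehouse floor as the hand-cart arrives there on crossing 7 is 3 — never all 4.
So no plan with fewer than 9 crossings exists, and this one achieves 9:
1. Porter goes to the warehouse floor with the dwarf.
2. Porter goes back to the loading dock alone.
3. Porter goes to the warehouse floor with the rogue.
4. Porter goes back to the loading dock with the dwarf.
5. Porter goes to the warehouse floor with the cleric.
6. Porter goes back to the loading dock alone.
7. Porter goes to the warehouse floor with the knight.
8. Porter goes back to the loading dock alone.
9. Porter goes to the warehouse floor with the dwarf.

9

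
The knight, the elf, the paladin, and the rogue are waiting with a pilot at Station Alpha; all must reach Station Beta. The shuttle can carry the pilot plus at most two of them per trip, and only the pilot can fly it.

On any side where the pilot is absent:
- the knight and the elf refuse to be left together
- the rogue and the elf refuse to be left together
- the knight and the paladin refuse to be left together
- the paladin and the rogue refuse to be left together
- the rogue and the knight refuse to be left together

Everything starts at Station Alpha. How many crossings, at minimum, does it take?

Counting alone: the pilot can take at most 2 across per trip to Station Beta, so moving all 4 needs at least 2 loaded trips out, with a return between consecutive ones — at least 3 crossings.
The safety rule pushes this higher. Following every safe sequence of crossings, the most of the 4 that can be at Station Beta as the shuttle arrives there on crossing 3 is 3 — never all 4.
So no plan with fewer than 5 crossings exists, and this one achieves 5:
1. Pilot goes to Station Beta with the knight and the rogue.
2. Pilot goes back to Station Alpha with the knight.
3. Pilot goes to Station Beta with the elf and the paladin.
4. Pilot goes back to Station Alpha with the rogue.
5. Pilot goes to Station Beta with the knight and the rogue.

5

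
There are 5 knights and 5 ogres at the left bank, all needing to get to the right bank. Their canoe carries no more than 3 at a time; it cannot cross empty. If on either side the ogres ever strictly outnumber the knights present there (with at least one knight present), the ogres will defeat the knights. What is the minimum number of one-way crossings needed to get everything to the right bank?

11

Counting alone: each trip to the right bank takes at most 3 across and each return brings at least 1 back, so after t trips out (and t−1 returns) at most 3t − (t−1) of the 10 are across; that first reaches 10 at t = 5, so at least 9 crossings are needed.
The safety rule pushes this higher. Following every safe sequence of crossings, the most of the 10 that can be at the right bank as the canoe arrives there on crossing 9 is 9 — never all 10.
So no plan with fewer than 11 crossings exists, and this one achieves 11:
1. 2 ogres → the right bank.  (the left bank: 5K 3O; the right bank: 0K 2O)
2. 1 ogre ← the left bank.  (the left bank: 5K 4O; the right bank: 0K 1O)
3. 3 ogres → the right bank.  (the left bank: 5K 1O; the right bank: 0K 4O)
4. 1 ogre ← the left bank.  (the left bank: 5K 2O; the right bank: 0K 3O)
5. 3 knights → the right bank.  (the left bank: 2K 2O; the right bank: 3K 3O)
6. 1 knight and 1 ogre ← the left bank.  (the left bank: 3K 3O; the right bank: 2K 2O)
7. 3 knights → the right bank.  (the left bank: 0K 3O; the right bank: 5K 2O)
8. 1 ogre ← the left bank.  (the left bank: 0K 4O; the right bank: 5K 1O)
9. 2 ogres → the right bank.  (the left bank: 0K 2O; the right bank: 5K 3O)
10. 1 ogre ← the left bank.  (the left bank: 0K 3O; the right bank: 5K 2O)
11. 3 ogres → the right bank.  (the left bank: 0K 0O; the right bank: 5K 5O)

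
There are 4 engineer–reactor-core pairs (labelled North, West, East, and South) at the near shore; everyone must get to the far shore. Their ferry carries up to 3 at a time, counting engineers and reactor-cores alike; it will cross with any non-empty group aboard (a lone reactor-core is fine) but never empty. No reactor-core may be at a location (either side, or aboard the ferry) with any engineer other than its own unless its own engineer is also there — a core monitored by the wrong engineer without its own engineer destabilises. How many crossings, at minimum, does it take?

Counting alone: each trip to the far shore takes at most 3 across and each return brings at least 1 back, so after t trips out (and t−1 returns) at most 3t − (t−1) of the 8 are across; that first reaches 8 at t = 4, so at least 7 crossings are needed.
The safety rule pushes this higher. Following every safe sequence of crossings, the most of the 8 that can be at the far shore as the ferry arrives there on crossing 7 is 7 — never all 8.
So no plan with fewer than 9 crossings exists, and this one achieves 9:
1. engineer North and reactor-core North cross → the far shore.
2. engineer North crosses ← the near shore.
3. engineer North, engineer West, and reactor-core West cross → the far shore.
4. engineer North and reactor-core North cross ← the near shore.
5. engineer East, engineer North, and engineer South cross → the far shore.
6. reactor-core West crosses ← the near shore.
7. reactor-core North and reactor-core West cross → the far shore.
8. reactor-core North crosses ← the near shore.
9. reactor-core East, reactor-core North, and reactor-core South cross → the far shore.

9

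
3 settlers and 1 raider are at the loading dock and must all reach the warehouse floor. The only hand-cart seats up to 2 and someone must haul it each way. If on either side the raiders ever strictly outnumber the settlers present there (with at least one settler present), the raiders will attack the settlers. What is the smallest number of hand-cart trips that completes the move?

Counting alone: each trip to the warehouse floor takes at most 2 across and each return brings at least 1 back, so after t trips out (and t−1 returns) at most 2t − (t−1) of the 4 are across; that first reaches 4 at t = 3, so at least 5 crossings are needed.
The plan below uses exactly 5 crossings, so it is optimal:
1. 1 settler and 1 raider → the warehouse floor.  (the loading dock: 2S 0R; the warehouse floor: 1S 1R)
2. 1 raider ← the loading dock.  (the loading dock: 2S 1R; the warehouse floor: 1S 0R)
3. 1 settler and 1 raider → the warehouse floor.  (the loading dock: 1S 0R; the warehouse floor: 2S 1R)
4. 1 raider ← the loading dock.  (the loading dock: 1S 1R; the warehouse floor: 2S 0R)
5. 1 settler and 1 raider → the warehouse floor.  (the loading dock: 0S 0R; the warehouse floor: 3S 1R)

5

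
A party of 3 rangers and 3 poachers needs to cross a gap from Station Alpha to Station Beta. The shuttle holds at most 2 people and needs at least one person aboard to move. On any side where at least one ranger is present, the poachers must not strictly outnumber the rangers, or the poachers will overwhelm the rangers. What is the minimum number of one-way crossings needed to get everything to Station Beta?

11

Counting alone: each trip to Station Beta takes at most 2 across and each return brings at least 1 back, so after t trips out (and t−1 returns) at most 2t − (t−1) of the 6 are across; that first reaches 6 at t = 5, so at least 9 crossings are needed.
The safety rule pushes this higher. Following every safe sequence of crossings, the most of the 6 that can be at Station Beta as the shuttle arrives there on crossing 9 is 5 — never all 6.
So no plan with fewer than 11 crossings exists, and this one achieves 11:
1. 2 poachers → Station Beta.  (Station Alpha: 3R 1P; Station Beta: 0R 2P)
2. 1 poacher ← Station Alpha.  (Station Alpha: 3R 2P; Station Beta: 0R 1P)
3. 2 poachers → Station Beta.  (Station Alpha: 3R 0P; Station Beta: 0R 3P)
4. 1 poacher ← Station Alpha.  (Station Alpha: 3R 1P; Station Beta: 0R 2P)
5. 2 rangers → Station Beta.  (Station Alpha: 1R 1P; Station Beta: 2R 2P)
6. 1 ranger and 1 poacher ← Station Alpha.  (Station Alpha: 2R 2P; Station Beta: 1R 1P)
7. 2 rangers → Station Beta.  (Station Alpha: 0R 2P; Station Beta: 3R 1P)
8. 1 poacher ← Station Alpha.  (Station Alpha: 0R 3P; Station Beta: 3R 0P)
9. 2 poachers → Station Beta.  (Station Alpha: 0R 1P; Station Beta: 3R 2P)
10. 1 poacher ← Station Alpha.  (Station Alpha: 0R 2P; Station Beta: 3R 1P)
11. 2 poachers → Station Beta.  (Station Alpha: 0R 0P; Station Beta: 3R 3P)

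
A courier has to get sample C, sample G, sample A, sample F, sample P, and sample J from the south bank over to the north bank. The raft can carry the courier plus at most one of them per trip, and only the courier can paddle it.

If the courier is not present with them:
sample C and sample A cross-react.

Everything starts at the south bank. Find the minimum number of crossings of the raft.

Counting alone: the courier can take at most 1 across per trip to the north bank, so moving all 6 needs at least 6 loaded trips out, with a return between consecutive ones — at least 11 crossings.
The plan below uses exactly 11 crossings, so it is optimal:
1. Courier goes to the north bank with sample C.  [the south bank: sample A, sample F, sample G, sample J, sample P | the north bank: sample C]
2. Courier goes back to the south bank alone.  [the south bank: sample A, sample F, sample G, sample J, sample P | the north bank: sample C]
3. Courier goes to the north bank with sample G.  [the south bank: sample A, sample F, sample J, sample P | the north bank: sample C, sample G]
4. Courier goes back to the south bank alone.  [the south bank: sample A, sample F, sample J, sample P | the north bank: sample C, sample G]
5. Courier goes to the north bank with sample F.  [the south bank: sample A, sample J, sample P | the north bank: sample C, sample F, sample G]
6. Courier goes back to the south bank alone.  [the south bank: sample A, sample J, sample P | the north bank: sample C, sample F, sample G]
7. Courier goes to the north bank with sample P.  [the south bank: sample A, sample J | the north bank: sample C, sample F, sample G, sample P]
8. Courier goes back to the south bank alone.  [the south bank: sample A, sample J | the north bank: sample C, sample F, sample G, sample P]
9. Courier goes to the north bank with sample J.  [the south bank: sample A | the north bank: sample C, sample F, sample G, sample J, sample P]
10. Courier goes back to the south bank alone.  [the south bank: sample A | the north bank: sample C, sample F, sample G, sample J, sample P]
11. Courier goes to the north bank with sample A.  [the south bank: — | the north bank: sample A, sample C, sample F, sample G, sample J, sample P]

11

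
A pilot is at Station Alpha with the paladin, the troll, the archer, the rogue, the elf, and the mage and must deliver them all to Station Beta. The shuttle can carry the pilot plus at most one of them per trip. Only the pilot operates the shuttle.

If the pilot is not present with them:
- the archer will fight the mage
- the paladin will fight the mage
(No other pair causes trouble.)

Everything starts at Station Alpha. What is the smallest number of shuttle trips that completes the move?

Counting alone: the pilot can take at most 1 across per trip to Station Beta, so moving all 6 needs at least 6 loaded trips out, with a return between consecutive ones — at least 11 crossings.
The safety rule pushes this higher. Following every safe sequence of crossings, the most of the 6 that can be at Station Beta as the shuttle arrives there on crossing 11 is 5 — never all 6.
So no plan with fewer than 13 crossings exists, and this one achieves 13:
1. Pilot goes to Station Beta with the mage.
2. Pilot goes back to Station Alpha alone.
3. Pilot goes to Station Beta with the paladin.
4. Pilot goes back to Station Alpha with the mage.
5. Pilot goes to Station Beta with the archer.
6. Pilot goes back to Station Alpha alone.
7. Pilot goes to Station Beta with the troll.
8. Pilot goes back to Station Alpha alone.
9. Pilot goes to Station Beta with the rogue.
10. Pilot goes back to Station Alpha alone.
11. Pilot goes to Station Beta with the elf.
12. Pilot goes back to Station Alpha alone.
13. Pilot goes to Station Beta with the mage.

13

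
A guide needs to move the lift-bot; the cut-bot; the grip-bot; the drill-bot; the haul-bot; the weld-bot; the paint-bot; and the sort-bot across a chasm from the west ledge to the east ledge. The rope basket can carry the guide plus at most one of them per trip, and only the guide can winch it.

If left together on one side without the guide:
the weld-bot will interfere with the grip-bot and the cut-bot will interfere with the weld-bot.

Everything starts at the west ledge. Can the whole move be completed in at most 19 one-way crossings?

Yes

Yes — this plan uses 17 crossings (≤ 19):
1. Guide goes to the east ledge with the weld-bot.  [the west ledge: the cut-bot, the drill-bot, the grip-bot, the haul-bot, the lift-bot, the paint-bot, the sort-bot | the east ledge: the weld-bot]
2. Guide goes back to the west ledge alone.  [the west ledge: the cut-bot, the drill-bot, the grip-bot, the haul-bot, the lift-bot, the paint-bot, the sort-bot | the east ledge: the weld-bot]
3. Guide goes to the east ledge with the lift-bot.  [the west ledge: the cut-bot, the drill-bot, the grip-bot, the haul-bot, the paint-bot, the sort-bot | the east ledge: the lift-bot, the weld-bot]
4. Guide goes back to the west ledge alone.  [the west ledge: the cut-bot, the drill-bot, the grip-bot, the haul-bot, the paint-bot, the sort-bot | the east ledge: the lift-bot, the weld-bot]
5. Guide goes to the east ledge with the cut-bot.  [the west ledge: the drill-bot, the grip-bot, the haul-bot, the paint-bot, the sort-bot | the east ledge: the cut-bot, the lift-bot, the weld-bot]
6. Guide goes back to the west ledge with the weld-bot.  [the west ledge: the drill-bot, the grip-bot, the haul-bot, the paint-bot, the sort-bot, the weld-bot | the east ledge: the cut-bot, the lift-bot]
7. Guide goes to the east ledge with the grip-bot.  [the west ledge: the drill-bot, the haul-bot, the paint-bot, the sort-bot, the weld-bot | the east ledge: the cut-bot, the grip-bot, the lift-bot]
8. Guide goes back to the west ledge alone.  [the west ledge: the drill-bot, the haul-bot, the paint-bot, the sort-bot, the weld-bot | the east ledge: the cut-bot, the grip-bot, the lift-bot]
9. Guide goes to the east ledge with the drill-bot.  [the west ledge: the haul-bot, the paint-bot, the sort-bot, the weld-bot | the east ledge: the cut-bot, the drill-bot, the grip-bot, the lift-bot]
10. Guide goes back to the west ledge alone.  [the west ledge: the haul-bot, the paint-bot, the sort-bot, the weld-bot | the east ledge: the cut-bot, the drill-bot, the grip-bot, the lift-bot]
11. Guide goes to the east ledge with the haul-bot.  [the west ledge: the paint-bot, the sort-bot, the weld-bot | the east ledge: the cut-bot, the drill-bot, the grip-bot, the haul-bot, the lift-bot]
12. Guide goes back to the west ledge alone.  [the west ledge: the paint-bot, the sort-bot, the weld-bot | the east ledge: the cut-bot, the drill-bot, the grip-bot, the haul-bot, the lift-bot]
13. Guide goes to the east ledge with the paint-bot.  [the west ledge: the sort-bot, the weld-bot | the east ledge: the cut-bot, the drill-bot, the grip-bot, the haul-bot, the lift-bot, the paint-bot]
14. Guide goes back to the west ledge alone.  [the west ledge: the sort-bot, the weld-bot | the east ledge: the cut-bot, the drill-bot, the grip-bot, the haul-bot, the lift-bot, the paint-bot]
15. Guide goes to the east ledge with the sort-bot.  [the west ledge: the weld-bot | the east ledge: the cut-bot, the drill-bot, the grip-bot, the haul-bot, the lift-bot, the paint-bot, the sort-bot]
16. Guide goes back to the west ledge alone.  [the west ledge: the weld-bot | the east ledge: the cut-bot, the drill-bot, the grip-bot, the haul-bot, the lift-bot, the paint-bot, the sort-bot]
17. Guide goes to the east ledge with the weld-bot.  [the west ledge: — | the east ledge: the cut-bot, the drill-bot, the grip-bot, the haul-bot, the lift-bot, the paint-bot, the sort-bot, the weld-bot]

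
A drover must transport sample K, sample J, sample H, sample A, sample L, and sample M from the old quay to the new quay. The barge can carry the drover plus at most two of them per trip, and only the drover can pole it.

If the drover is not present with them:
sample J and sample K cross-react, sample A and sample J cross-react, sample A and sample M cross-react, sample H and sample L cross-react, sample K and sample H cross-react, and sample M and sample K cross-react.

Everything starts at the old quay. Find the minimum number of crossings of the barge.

impossible

Whatever the first load, the items left behind include a forbidden pair without the drover. No opening move is safe, so no plan exists.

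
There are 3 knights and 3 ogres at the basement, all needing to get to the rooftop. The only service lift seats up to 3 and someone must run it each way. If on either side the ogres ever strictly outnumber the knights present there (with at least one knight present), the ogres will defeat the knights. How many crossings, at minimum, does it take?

Counting alone: each trip to the rooftop takes at most 3 across and each return brings at least 1 back, so after t trips out (and t−1 returns) at most 3t − (t−1) of the 6 are across; that first reaches 6 at t = 3, so at least 5 crossings are needed.
The plan below uses exactly 5 crossings, so it is optimal:
1. 2 ogres → the rooftop.  (the basement: 3K 1O; the rooftop: 0K 2O)
2. 1 ogre ← the basement.  (the basement: 3K 2O; the rooftop: 0K 1O)
3. 3 knights → the rooftop.  (the basement: 0K 2O; the rooftop: 3K 1O)
4. 1 ogre ← the basement.  (the basement: 0K 3O; the rooftop: 3K 0O)
5. 3 ogres → the rooftop.  (the basement: 0K 0O; the rooftop: 3K 3O)

5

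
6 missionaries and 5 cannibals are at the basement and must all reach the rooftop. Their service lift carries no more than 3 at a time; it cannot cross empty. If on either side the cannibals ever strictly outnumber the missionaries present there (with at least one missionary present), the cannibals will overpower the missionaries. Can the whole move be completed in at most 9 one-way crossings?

Yes — this plan uses 9 crossings (≤ 9):
1. 3 cannibals → the rooftop.  (the basement: 6M 2C; the rooftop: 0M 3C)
2. 1 cannibal ← the basement.  (the basement: 6M 3C; the rooftop: 0M 2C)
3. 3 missionaries → the rooftop.  (the basement: 3M 3C; the rooftop: 3M 2C)
4. 1 missionary ← the basement.  (the basement: 4M 3C; the rooftop: 2M 2C)
5. 2 missionaries and 1 cannibal → the rooftop.  (the basement: 2M 2C; the rooftop: 4M 3C)
6. 1 missionary ← the basement.  (the basement: 3M 2C; the rooftop: 3M 3C)
7. 2 missionaries and 1 cannibal → the rooftop.  (the basement: 1M 1C; the rooftop: 5M 4C)
8. 1 missionary ← the basement.  (the basement: 2M 1C; the rooftop: 4M 4C)
9. 2 missionaries and 1 cannibal → the rooftop.  (the basement: 0M 0C; the rooftop: 6M 5C)

Yes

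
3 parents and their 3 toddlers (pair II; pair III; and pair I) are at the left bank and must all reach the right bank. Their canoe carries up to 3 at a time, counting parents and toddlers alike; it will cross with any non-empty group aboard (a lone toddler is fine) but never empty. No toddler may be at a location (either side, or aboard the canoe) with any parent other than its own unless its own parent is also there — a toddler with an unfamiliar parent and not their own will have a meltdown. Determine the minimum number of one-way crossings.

5

Counting alone: each trip to the right bank takes at most 3 across and each return brings at least 1 back, so after t trips out (and t−1 returns) at most 3t − (t−1) of the 6 are across; that first reaches 6 at t = 3, so at least 5 crossings are needed.
The plan below uses exactly 5 crossings, so it is optimal:
1. parent II and toddler II cross → the right bank.
2. parent II crosses ← the left bank.
3. parent I, parent II, and parent III cross → the right bank.
4. toddler II crosses ← the left bank.
5. toddler I, toddler II, and toddler III cross → the right bank.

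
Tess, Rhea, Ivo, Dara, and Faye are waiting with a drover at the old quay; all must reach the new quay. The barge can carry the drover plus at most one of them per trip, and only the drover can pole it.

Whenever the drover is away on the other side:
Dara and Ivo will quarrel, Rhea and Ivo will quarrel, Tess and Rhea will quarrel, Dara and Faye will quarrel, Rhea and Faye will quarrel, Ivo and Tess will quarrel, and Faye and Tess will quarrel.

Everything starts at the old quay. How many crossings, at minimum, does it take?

impossible

Whatever the first load, the items left behind include a forbidden pair without the drover. No opening move is safe, so no plan exists.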